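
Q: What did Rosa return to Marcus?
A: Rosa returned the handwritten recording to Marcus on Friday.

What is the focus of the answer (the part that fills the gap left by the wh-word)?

The wh-word "what" asks about the direct object.
In the answer, "Rosa" and "to Marcus" are given — repeated from the question.
"on Friday" is also new, but it specifies the time, which is not what the question asks about — so it is not the focus.
The constituent filling the direct object gap is "the handwritten recording"; that is the focus.

the handwritten recording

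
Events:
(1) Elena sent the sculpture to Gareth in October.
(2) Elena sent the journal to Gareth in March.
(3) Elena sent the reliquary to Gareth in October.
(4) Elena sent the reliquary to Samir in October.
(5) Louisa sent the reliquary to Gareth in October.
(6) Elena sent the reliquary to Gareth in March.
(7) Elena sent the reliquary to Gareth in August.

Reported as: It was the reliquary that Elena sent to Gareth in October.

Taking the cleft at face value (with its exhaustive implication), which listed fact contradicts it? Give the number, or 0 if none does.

Focus of the cleft: "the reliquary" (the thing). Presupposed background: agent = Elena, recipient = Gareth, setting = in October.
Exhaustivity: the reliquary is the only thing satisfying that background.
Fact (1) shares the background but with thing = the sculpture; exhaustivity is violated.

1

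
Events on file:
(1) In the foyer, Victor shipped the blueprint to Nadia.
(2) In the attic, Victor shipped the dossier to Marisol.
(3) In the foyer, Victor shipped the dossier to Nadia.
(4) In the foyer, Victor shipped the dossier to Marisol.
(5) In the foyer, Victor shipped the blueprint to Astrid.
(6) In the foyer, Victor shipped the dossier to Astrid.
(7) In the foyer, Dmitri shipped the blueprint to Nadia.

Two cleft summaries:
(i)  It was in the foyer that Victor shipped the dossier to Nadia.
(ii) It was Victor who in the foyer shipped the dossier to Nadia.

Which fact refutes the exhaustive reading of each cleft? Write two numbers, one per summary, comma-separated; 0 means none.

Summary (i) focuses "in the foyer" (the setting); background same agent, thing, recipient (Victor / the dossier / Nadia). No fact matches that background with a different setting, so 0.
Summary (ii) focuses "Victor" (the agent); background same thing, recipient, setting (the dossier / Nadia / in the foyer). No fact matches that background with a different agent, so 0.

0, 0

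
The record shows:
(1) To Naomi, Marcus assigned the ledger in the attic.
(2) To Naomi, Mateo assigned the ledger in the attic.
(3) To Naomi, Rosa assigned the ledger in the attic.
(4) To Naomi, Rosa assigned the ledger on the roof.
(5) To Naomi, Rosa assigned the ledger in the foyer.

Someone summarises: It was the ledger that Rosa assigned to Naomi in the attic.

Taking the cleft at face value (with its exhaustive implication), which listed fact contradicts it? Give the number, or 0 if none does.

0

Focus of the cleft: "the ledger" (the thing). Presupposed background: Rosa as agent and Naomi as recipient and in the attic as setting.
Exhaustivity: the ledger is the only thing satisfying that background.
No listed fact matches the background with a different thing. Exhaustivity holds.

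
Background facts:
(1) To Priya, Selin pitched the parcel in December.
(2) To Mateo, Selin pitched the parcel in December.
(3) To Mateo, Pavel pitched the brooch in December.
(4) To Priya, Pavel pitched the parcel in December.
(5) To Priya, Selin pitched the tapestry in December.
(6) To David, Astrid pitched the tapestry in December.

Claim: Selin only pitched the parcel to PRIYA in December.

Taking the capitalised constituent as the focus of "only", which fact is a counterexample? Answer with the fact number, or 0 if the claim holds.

2

The capitals mark "Priya" as focus. So "only" rules out other recipients, with the rest (same agent, thing, setting (Selin / the parcel / in December)) as background.
Fact (2) shares the background but differs in recipient (Mateo) — a counterexample.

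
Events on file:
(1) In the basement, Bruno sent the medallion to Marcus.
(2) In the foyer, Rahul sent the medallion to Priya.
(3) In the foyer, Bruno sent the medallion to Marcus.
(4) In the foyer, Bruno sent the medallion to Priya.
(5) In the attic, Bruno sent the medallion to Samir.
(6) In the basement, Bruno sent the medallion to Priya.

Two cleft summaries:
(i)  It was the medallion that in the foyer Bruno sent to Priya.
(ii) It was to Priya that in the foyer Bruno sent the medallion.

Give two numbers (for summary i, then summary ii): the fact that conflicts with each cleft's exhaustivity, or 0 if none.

0, 3

Summary (i) focuses "the medallion" (the thing); background same agent, recipient, setting (Bruno / Priya / in the foyer). No fact matches that background with a different thing, so 0.
Summary (ii) focuses "Priya" (the recipient); background same agent, thing, setting (Bruno / the medallion / in the foyer). Fact (3) matches that background with recipient = Marcus — refutes (ii).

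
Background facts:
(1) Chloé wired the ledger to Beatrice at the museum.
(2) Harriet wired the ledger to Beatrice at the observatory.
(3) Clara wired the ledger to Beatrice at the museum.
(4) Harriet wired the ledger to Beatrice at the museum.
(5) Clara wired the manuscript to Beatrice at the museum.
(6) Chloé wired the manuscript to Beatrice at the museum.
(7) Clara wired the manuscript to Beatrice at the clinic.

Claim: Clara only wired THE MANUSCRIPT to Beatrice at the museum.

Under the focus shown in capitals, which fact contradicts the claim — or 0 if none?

The capitals mark "the manuscript" as focus. So "only" rules out other things, with the rest (Clara as agent and Beatrice as recipient and at the museum as setting) as background.
Fact (3) matches on Clara as agent and Beatrice as recipient and at the museum as setting, but has thing = the ledger instead. That refutes the claim.

3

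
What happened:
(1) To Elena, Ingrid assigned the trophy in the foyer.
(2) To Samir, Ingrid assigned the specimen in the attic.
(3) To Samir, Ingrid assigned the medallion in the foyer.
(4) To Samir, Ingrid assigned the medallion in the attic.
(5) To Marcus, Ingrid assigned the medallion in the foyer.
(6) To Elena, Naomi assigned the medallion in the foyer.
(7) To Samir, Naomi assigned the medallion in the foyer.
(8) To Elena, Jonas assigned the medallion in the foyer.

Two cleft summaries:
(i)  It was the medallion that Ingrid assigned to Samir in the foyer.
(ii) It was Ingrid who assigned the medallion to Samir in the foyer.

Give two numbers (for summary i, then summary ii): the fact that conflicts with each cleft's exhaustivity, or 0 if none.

0, 7

(i): focus "the medallion". No fact shares agent = Ingrid, recipient = Samir, setting = in the foyer with a different thing. 0.
(ii): focus "Ingrid". Looking for thing = the medallion, recipient = Samir, setting = in the foyer with some other agent — fact (7) has Naomi there. Refuted.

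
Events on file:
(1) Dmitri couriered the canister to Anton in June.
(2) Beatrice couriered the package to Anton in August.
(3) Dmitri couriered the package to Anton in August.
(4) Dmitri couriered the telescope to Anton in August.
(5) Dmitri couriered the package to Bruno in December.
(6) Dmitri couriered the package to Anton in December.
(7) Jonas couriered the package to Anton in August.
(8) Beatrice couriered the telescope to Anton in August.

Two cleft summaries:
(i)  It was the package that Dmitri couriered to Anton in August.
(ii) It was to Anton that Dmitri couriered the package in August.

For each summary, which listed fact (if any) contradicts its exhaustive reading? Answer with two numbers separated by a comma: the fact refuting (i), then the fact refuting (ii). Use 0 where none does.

(i): focus "the package". Looking for Dmitri as agent and Anton as recipient and in August as setting with some other thing — fact (4) has the telescope there. Refuted.
(ii): focus "Anton". No fact shares Dmitri as agent and the package as thing and in August as setting with a different recipient. 0.

4, 0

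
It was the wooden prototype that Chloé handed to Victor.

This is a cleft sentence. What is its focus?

the wooden prototype

In an it-cleft "It was X that/who ...", the clefted constituent X is the focus; the that/who-clause expresses the presupposed open proposition.
Here the focus is "the wooden prototype". The backgrounded (presupposed) material includes "Chloé" and "to Victor".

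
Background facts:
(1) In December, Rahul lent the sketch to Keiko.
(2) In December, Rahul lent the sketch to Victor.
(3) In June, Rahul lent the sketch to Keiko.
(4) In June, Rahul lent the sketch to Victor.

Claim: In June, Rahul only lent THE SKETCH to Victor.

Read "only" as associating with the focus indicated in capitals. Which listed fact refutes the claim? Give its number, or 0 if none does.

Focus (in capitals) is "the sketch" — the thing. "Only" excludes alternative things while holding fixed same agent, recipient, setting (Rahul / Victor / in June).
No fact matches same agent, recipient, setting (Rahul / Victor / in June) with a different thing — every other fact differs on at least one backgrounded slot. So no fact refutes it.

0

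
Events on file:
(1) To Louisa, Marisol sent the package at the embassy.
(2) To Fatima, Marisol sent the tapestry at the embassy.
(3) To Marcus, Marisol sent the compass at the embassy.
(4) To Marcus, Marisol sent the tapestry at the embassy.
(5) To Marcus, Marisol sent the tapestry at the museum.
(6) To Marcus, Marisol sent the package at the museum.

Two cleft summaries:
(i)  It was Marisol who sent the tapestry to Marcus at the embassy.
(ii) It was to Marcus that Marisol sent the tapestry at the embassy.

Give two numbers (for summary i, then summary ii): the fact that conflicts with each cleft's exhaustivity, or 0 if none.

Summary (i) focuses "Marisol" (the agent); background the tapestry as thing and Marcus as recipient and at the embassy as setting. No fact matches that background with a different agent, so 0.
Summary (ii) focuses "Marcus" (the recipient); background Marisol as agent and the tapestry as thing and at the embassy as setting. Fact (2) matches that background with recipient = Fatima — refutes (ii).

0, 2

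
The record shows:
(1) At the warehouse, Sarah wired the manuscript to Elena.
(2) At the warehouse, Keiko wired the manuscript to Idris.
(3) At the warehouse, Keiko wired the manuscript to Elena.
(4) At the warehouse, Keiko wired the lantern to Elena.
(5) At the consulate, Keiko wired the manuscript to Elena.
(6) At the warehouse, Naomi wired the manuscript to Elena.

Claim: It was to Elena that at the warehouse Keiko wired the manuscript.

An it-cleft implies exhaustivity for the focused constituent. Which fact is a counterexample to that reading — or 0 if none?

2

The cleft puts "Elena" in focus and presupposes the open proposition with Keiko as agent and the manuscript as thing and at the warehouse as setting.
Exhaustivity: Elena is the only recipient satisfying that background.
But fact (2) also has Keiko as agent and the manuscript as thing and at the warehouse as setting, with recipient = Idris — so the exhaustive reading fails.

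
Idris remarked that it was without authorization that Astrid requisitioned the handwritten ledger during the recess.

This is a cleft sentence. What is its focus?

In an it-cleft "It was X that/who ...", the clefted constituent X is the focus; the that/who-clause expresses the presupposed open proposition.
Here the focus is "without authorization". The backgrounded (presupposed) material includes "Astrid", "the handwritten ledger" and "during the recess".

without authorization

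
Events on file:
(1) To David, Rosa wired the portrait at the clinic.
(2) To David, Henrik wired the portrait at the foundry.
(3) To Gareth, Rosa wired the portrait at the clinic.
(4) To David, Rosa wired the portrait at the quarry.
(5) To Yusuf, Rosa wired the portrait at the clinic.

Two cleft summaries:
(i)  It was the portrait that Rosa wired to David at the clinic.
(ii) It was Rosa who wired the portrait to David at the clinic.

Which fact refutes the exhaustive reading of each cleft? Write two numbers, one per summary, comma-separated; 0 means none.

(i): focus "the portrait". No fact shares Rosa as agent and David as recipient and at the clinic as setting with a different thing. 0.
(ii): focus "Rosa". No fact shares the portrait as thing and David as recipient and at the clinic as setting with a different agent. 0.

0, 0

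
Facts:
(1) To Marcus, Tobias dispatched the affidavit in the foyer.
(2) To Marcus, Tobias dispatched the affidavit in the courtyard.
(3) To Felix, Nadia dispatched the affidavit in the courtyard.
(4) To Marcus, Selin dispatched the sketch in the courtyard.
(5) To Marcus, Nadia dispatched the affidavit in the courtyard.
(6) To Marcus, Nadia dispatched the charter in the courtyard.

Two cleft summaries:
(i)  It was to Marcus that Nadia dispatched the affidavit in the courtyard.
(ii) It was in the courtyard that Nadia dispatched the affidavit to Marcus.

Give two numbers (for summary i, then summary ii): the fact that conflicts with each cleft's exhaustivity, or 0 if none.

3, 0

Summary (i) focuses "Marcus" (the recipient); background same agent, thing, setting (Nadia / the affidavit / in the courtyard). Fact (3) matches that background with recipient = Felix — refutes (i).
Summary (ii) focuses "in the courtyard" (the setting); background same agent, thing, recipient (Nadia / the affidavit / Marcus). No fact matches that background with a different setting, so 0.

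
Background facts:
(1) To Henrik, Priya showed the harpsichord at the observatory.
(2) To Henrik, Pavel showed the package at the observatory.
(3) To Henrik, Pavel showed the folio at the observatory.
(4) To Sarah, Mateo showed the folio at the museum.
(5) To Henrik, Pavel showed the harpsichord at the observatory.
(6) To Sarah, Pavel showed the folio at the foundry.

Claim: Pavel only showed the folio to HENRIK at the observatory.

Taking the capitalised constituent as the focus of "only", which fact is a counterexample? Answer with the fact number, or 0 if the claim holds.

0

The capitals mark "Henrik" as focus. So "only" rules out other recipients, with the rest (Pavel as agent and the folio as thing and at the observatory as setting) as background.
Every other fact changes something in the background, not just the recipient. Nothing refutes the claim.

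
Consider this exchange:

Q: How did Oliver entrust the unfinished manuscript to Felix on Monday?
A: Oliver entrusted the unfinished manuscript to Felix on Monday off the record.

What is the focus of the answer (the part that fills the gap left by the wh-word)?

off the record

The wh-word "how" asks about the manner.
In the answer, "Oliver", "the unfinished manuscript", "to Felix" and "on Monday" are given — repeated from the question.
The constituent filling the manner gap is "off the record"; that is the focus and would carry nuclear stress.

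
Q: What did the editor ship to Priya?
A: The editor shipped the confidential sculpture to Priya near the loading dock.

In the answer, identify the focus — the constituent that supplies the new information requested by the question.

The wh-word "what" asks about the direct object.
In the answer, "the editor" and "to Priya" are given — repeated from the question.
"near the loading dock" is also new, but it specifies the location, which is not what the question asks about — so it is not the focus.
The constituent filling the direct object gap is "the confidential sculpture"; that is the focus.

the confidential sculpture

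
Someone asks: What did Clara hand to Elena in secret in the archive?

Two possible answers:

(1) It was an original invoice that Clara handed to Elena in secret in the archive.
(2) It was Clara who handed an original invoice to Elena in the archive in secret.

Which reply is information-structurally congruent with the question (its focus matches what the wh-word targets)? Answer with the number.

1

The question word "what" targets the direct object.
Option (1) clefts "an original invoice" — that matches what the question asks about.
Option (2) clefts "Clara" — the subject (agent), not what was asked.
So the congruent reply is (1).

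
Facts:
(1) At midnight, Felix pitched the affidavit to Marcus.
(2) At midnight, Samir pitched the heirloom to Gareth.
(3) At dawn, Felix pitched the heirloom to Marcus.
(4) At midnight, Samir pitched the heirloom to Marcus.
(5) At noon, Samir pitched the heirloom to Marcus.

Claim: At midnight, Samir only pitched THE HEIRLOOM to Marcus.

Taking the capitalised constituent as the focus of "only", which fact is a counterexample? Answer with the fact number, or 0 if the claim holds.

0

The capitals mark "the heirloom" as focus. So "only" rules out other things, with the rest (Samir as agent and Marcus as recipient and at midnight as setting) as background.
Every other fact changes something in the background, not just the thing. Nothing refutes the claim.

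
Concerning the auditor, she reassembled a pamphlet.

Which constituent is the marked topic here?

the auditor

The construction explicitly marks "the auditor" as what the sentence is about — the topic.
The remainder of the clause is the comment (what is said about the topic).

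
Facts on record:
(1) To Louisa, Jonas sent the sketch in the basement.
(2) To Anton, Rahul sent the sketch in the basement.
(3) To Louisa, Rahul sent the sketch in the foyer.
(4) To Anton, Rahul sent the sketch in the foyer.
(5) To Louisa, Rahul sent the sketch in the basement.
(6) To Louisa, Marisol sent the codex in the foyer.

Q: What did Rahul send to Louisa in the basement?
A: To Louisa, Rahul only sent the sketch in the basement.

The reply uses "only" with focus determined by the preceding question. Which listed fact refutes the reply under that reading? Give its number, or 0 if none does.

The question "What did ...?" targets the thing, so in the reply the focus falls on "the sketch".
So "only" ranges over things; the rest (same agent, recipient, setting (Rahul / Louisa / in the basement)) is presupposed.
No fact keeps same agent, recipient, setting (Rahul / Louisa / in the basement) while changing the thing; every other fact differs on something backgrounded. The reply stands.
(Fact (3) would refute a reading with focus on the setting — but that is not what the question asks.)

0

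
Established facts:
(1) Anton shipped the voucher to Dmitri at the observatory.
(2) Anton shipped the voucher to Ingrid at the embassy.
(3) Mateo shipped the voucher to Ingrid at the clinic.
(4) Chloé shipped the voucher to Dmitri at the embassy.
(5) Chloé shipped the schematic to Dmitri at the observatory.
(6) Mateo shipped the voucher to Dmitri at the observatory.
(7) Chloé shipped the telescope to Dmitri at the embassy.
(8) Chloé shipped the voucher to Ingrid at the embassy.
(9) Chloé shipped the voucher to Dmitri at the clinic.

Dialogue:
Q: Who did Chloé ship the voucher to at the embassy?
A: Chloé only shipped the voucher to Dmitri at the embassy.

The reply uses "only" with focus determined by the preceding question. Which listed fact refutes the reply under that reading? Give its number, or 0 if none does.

Answering "Who did ... to ...?" puts focus on the recipient — here, "Dmitri".
So "only" ranges over recipients; the rest (same agent, thing, setting (Chloé / the voucher / at the embassy)) is presupposed.
Fact (8) shares the background with a different recipient (Ingrid) — counterexample.
(Fact (7) would refute a reading with focus on the thing — but that is not what the question asks.)

8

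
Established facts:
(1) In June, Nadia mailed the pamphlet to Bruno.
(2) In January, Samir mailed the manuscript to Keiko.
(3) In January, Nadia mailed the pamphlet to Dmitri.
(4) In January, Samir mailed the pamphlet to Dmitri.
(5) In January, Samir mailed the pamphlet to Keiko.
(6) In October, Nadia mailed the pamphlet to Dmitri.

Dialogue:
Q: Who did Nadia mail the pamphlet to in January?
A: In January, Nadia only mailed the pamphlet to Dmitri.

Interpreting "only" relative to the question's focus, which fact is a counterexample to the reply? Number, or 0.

0

Answering "Who did ... to ...?" puts focus on the recipient — here, "Dmitri".
So "only" ranges over recipients; the rest (Nadia as agent and the pamphlet as thing and in January as setting) is presupposed.
No listed fact shares that background with another recipient. Nothing contradicts the reply.
(Fact (6) would refute a reading with focus on the setting — but that is not what the question asks.)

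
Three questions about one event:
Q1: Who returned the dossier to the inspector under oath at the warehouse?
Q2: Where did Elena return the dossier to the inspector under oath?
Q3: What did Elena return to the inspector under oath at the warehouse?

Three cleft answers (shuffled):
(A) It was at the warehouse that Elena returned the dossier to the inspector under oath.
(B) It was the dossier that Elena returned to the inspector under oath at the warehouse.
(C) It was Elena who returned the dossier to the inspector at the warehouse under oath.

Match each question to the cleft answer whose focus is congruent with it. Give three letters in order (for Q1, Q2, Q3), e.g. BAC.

CAB

Q1 asks about the subject (agent); cleft (C) focuses "Elena", which is the subject (agent) — so Q1 → C.
Q2 asks about the location; cleft (A) focuses "at the warehouse", which is the location — so Q2 → A.
Q3 asks about the direct object; cleft (B) focuses "the dossier", which is the direct object — so Q3 → B.
Mapping: Q1→C, Q2→A, Q3→B.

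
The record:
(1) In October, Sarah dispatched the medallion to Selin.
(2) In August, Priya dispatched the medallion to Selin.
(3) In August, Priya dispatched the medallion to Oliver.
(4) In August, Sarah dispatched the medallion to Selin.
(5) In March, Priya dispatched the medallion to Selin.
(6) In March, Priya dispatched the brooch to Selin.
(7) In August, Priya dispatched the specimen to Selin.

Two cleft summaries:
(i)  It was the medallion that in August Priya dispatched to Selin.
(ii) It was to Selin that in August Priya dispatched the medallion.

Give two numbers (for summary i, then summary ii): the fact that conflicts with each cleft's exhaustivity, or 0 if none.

(i): focus "the medallion". Looking for Priya as agent and Selin as recipient and in August as setting with some other thing — fact (7) has the specimen there. Refuted.
(ii): focus "Selin". Looking for Priya as agent and the medallion as thing and in August as setting with some other recipient — fact (3) has Oliver there. Refuted.

7, 3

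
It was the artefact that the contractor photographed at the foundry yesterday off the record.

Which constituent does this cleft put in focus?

the artefact

In an it-cleft "It was X that/who ...", the clefted constituent X is the focus; the that/who-clause expresses the presupposed open proposition.
Here the focus is "the artefact". The backgrounded (presupposed) material includes "the contractor", "yesterday", "at the foundry" and "off the record".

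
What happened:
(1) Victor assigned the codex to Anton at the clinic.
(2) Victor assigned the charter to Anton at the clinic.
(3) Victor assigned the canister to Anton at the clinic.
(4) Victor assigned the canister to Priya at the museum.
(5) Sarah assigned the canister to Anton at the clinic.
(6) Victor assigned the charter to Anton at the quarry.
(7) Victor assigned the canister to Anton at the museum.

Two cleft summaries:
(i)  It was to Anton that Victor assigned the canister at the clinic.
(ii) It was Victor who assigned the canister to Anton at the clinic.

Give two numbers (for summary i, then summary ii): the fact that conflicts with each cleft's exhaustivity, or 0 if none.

0, 5

Summary (i) focuses "Anton" (the recipient); background same agent, thing, setting (Victor / the canister / at the clinic). No fact matches that background with a different recipient, so 0.
Summary (ii) focuses "Victor" (the agent); background same thing, recipient, setting (the canister / Anton / at the clinic). Fact (5) matches that background with agent = Sarah — refutes (ii).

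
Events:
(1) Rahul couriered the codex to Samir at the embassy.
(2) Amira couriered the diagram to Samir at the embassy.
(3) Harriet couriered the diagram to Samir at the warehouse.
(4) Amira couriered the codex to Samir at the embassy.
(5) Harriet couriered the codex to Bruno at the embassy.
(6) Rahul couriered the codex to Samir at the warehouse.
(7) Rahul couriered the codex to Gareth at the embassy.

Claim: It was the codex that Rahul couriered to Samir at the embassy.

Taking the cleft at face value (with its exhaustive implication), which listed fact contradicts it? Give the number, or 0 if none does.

0

Focus of the cleft: "the codex" (the thing). Presupposed background: agent = Rahul, recipient = Samir, setting = at the embassy.
Exhaustivity: the codex is the only thing satisfying that background.
Every other fact differs from the presupposition on some backgrounded slot, so none challenges the exhaustivity.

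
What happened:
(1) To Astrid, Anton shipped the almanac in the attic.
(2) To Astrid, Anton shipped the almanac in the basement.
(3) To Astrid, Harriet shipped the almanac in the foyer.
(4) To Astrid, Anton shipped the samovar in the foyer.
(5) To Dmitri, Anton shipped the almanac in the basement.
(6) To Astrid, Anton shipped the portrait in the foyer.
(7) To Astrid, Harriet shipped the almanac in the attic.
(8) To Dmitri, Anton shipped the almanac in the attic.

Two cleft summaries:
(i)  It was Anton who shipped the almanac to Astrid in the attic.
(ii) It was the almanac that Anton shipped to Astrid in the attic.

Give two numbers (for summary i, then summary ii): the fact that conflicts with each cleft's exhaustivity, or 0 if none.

7, 0

(i): focus "Anton". Looking for same thing, recipient, setting (the almanac / Astrid / in the attic) with some other agent — fact (7) has Harriet there. Refuted.
(ii): focus "the almanac". No fact shares same agent, recipient, setting (Anton / Astrid / in the attic) with a different thing. 0.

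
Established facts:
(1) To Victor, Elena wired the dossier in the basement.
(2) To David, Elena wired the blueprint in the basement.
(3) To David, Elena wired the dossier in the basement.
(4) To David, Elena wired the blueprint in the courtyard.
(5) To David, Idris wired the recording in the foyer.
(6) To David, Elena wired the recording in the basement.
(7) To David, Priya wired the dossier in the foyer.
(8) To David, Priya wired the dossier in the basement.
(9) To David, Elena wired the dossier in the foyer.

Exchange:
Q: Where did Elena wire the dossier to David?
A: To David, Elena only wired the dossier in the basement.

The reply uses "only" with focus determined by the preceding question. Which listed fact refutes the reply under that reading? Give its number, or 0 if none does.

9

The question "Where did ...?" targets the setting, so in the reply the focus falls on "in the basement".
So "only" ranges over settings; the rest (agent = Elena, thing = the dossier, recipient = David) is presupposed.
Fact (9) keeps agent = Elena, thing = the dossier, recipient = David but has setting = in the foyer; that refutes the reply.
(Fact (1) would refute a reading with focus on the recipient — but that is not what the question asks.)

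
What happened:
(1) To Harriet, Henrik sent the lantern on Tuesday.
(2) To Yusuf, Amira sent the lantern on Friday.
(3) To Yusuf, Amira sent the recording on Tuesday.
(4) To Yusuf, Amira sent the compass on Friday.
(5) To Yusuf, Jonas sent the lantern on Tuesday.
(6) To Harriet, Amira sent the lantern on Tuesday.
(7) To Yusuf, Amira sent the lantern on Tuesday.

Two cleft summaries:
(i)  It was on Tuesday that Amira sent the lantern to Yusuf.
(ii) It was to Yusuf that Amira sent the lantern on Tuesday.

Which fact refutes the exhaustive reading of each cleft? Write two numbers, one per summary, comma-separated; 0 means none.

Summary (i) focuses "on Tuesday" (the setting); background agent = Amira, thing = the lantern, recipient = Yusuf. Fact (2) matches that background with setting = on Friday — refutes (i).
Summary (ii) focuses "Yusuf" (the recipient); background agent = Amira, thing = the lantern, setting = on Tuesday. Fact (6) matches that background with recipient = Harriet — refutes (ii).

2, 6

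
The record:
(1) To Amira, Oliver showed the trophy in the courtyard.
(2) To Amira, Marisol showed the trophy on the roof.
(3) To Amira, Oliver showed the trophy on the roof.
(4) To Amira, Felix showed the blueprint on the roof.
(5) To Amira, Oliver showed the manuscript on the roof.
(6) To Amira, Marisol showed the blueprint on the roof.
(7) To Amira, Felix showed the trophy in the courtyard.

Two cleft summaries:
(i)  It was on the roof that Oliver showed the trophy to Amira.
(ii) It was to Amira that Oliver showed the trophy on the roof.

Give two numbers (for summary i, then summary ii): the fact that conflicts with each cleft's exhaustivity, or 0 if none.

1, 0

(i): focus "on the roof". Looking for Oliver as agent and the trophy as thing and Amira as recipient with some other setting — fact (1) has in the courtyard there. Refuted.
(ii): focus "Amira". No fact shares Oliver as agent and the trophy as thing and on the roof as setting with a different recipient. 0.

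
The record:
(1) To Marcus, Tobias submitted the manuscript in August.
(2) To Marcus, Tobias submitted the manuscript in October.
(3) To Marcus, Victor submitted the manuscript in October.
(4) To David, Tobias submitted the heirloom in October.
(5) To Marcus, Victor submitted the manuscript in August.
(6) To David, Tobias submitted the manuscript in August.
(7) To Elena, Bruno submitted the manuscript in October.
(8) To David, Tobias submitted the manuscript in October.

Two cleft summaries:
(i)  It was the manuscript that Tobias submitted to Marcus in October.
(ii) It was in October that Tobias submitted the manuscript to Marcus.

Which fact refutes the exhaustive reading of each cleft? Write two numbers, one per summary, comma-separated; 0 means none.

0, 1

(i): focus "the manuscript". No fact shares agent = Tobias, recipient = Marcus, setting = in October with a different thing. 0.
(ii): focus "in October". Looking for agent = Tobias, thing = the manuscript, recipient = Marcus with some other setting — fact (1) has in August there. Refuted.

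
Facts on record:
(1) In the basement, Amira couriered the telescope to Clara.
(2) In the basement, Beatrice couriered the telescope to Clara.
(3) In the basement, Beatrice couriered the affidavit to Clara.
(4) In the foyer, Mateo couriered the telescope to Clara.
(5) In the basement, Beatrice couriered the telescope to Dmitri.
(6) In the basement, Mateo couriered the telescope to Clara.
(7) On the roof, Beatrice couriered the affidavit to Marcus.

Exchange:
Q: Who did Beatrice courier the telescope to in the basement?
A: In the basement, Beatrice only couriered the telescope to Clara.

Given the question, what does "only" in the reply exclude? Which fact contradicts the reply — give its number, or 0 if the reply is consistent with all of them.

The question "Who did ... to ...?" targets the recipient, so in the reply the focus falls on "Clara".
"Only" then excludes alternative recipients while the background — agent = Beatrice, thing = the telescope, setting = in the basement — is held fixed.
Fact (5) shares the background with a different recipient (Dmitri) — counterexample.
(Fact (3) would refute a reading with focus on the thing — but that is not what the question asks.)

5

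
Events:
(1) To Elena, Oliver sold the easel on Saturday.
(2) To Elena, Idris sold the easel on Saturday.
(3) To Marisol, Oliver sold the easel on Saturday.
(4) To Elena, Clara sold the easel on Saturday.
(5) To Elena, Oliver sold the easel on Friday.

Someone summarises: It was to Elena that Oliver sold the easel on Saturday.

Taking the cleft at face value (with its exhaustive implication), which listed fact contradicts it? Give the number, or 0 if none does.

The cleft puts "Elena" in focus and presupposes the open proposition with Oliver as agent and the easel as thing and on Saturday as setting.
The exhaustive reading says no other recipient fits that background.
Fact (3) shares the background but with recipient = Marisol; exhaustivity is violated.

3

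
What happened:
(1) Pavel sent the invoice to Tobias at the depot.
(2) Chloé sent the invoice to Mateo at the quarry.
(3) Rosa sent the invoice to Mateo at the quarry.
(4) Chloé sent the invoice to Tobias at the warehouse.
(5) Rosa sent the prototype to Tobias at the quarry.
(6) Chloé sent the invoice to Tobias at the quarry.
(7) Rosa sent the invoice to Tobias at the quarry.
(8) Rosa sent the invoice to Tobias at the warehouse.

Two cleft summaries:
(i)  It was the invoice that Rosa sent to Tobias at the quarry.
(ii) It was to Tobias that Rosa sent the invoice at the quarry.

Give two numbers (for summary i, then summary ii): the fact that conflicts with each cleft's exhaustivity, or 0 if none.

5, 3

Summary (i) focuses "the invoice" (the thing); background same agent, recipient, setting (Rosa / Tobias / at the quarry). Fact (5) matches that background with thing = the prototype — refutes (i).
Summary (ii) focuses "Tobias" (the recipient); background same agent, thing, setting (Rosa / the invoice / at the quarry). Fact (3) matches that background with recipient = Mateo — refutes (ii).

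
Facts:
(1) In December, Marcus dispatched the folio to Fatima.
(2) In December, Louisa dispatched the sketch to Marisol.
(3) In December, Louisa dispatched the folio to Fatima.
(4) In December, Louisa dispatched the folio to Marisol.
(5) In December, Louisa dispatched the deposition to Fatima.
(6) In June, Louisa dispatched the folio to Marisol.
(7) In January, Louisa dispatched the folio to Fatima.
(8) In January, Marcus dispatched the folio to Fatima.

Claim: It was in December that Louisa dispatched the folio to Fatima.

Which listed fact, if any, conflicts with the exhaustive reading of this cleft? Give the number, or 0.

Focus of the cleft: "in December" (the setting). Presupposed background: agent = Louisa, thing = the folio, recipient = Fatima.
Exhaustivity: in December is the only setting satisfying that background.
Fact (7) shares the background but with setting = in January; exhaustivity is violated.

7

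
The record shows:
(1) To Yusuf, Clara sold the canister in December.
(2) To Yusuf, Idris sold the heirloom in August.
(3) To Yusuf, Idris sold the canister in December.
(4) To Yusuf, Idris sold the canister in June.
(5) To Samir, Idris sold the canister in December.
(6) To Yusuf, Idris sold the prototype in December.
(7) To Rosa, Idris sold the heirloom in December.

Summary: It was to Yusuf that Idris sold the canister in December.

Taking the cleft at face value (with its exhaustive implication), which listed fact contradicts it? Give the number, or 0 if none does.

5

Focus of the cleft: "Yusuf" (the recipient). Presupposed background: agent = Idris, thing = the canister, setting = in December.
Exhaustivity: Yusuf is the only recipient satisfying that background.
Fact (5) shares the background but with recipient = Samir; exhaustivity is violated.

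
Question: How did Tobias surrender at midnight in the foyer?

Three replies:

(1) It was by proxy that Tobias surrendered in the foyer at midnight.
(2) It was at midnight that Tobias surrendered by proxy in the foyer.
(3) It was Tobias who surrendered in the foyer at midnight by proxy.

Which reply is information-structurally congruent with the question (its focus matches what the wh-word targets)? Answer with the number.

The question word "how" targets the manner.
Option (1) clefts "by proxy" — that matches what the question asks about.
Option (2) clefts "at midnight" — the time, not what was asked.
Option (3) clefts "Tobias" — the subject (agent), not what was asked.
So the congruent reply is (1).

1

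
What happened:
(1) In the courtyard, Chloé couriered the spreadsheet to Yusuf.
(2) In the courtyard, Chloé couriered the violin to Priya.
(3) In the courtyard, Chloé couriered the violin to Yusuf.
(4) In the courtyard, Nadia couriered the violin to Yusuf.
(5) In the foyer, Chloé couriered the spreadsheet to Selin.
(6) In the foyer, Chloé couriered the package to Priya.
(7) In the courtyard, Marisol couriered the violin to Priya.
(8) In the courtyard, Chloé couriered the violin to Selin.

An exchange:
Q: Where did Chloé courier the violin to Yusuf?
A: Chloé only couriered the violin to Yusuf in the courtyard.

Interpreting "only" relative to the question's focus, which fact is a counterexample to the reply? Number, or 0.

0

Answering "Where did ...?" puts focus on the setting — here, "in the courtyard".
So "only" ranges over settings; the rest (Chloé as agent and the violin as thing and Yusuf as recipient) is presupposed.
No fact keeps Chloé as agent and the violin as thing and Yusuf as recipient while changing the setting; every other fact differs on something backgrounded. The reply stands.
(Fact (1) would refute a reading with focus on the thing — but that is not what the question asks.)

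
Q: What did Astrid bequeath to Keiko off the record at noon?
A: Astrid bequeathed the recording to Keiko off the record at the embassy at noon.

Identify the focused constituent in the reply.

The wh-word "what" asks about the direct object.
In the answer, "Astrid", "to Keiko", "at noon" and "off the record" are given — repeated from the question.
"at the embassy" is also new, but it specifies the location, which is not what the question asks about — so it is not the focus.
The constituent filling the direct object gap is "the recording"; that is the focus.

the recording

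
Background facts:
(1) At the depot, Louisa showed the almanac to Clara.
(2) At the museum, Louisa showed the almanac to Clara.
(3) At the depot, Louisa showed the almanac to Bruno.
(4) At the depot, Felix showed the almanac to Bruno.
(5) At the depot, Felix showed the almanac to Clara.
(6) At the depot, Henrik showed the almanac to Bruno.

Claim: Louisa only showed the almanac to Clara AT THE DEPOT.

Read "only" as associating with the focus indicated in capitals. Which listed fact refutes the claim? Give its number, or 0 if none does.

2

The capitals mark "at the depot" as focus. So "only" rules out other settings, with the rest (same agent, thing, recipient (Louisa / the almanac / Clara)) as background.
Fact (2) shares the background but differs in setting (at the museum) — a counterexample.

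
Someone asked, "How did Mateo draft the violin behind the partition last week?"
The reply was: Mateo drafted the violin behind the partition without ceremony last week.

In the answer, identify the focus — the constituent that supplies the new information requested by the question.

The wh-word "how" asks about the manner.
In the answer, "Mateo", "the violin", "behind the partition" and "last week" are given — repeated from the question.
The constituent filling the manner gap is "without ceremony"; that is the focus and would carry nuclear stress.

without ceremony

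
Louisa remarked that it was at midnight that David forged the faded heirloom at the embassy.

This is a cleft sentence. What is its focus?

In an it-cleft "It was X that/who ...", the clefted constituent X is the focus; the that/who-clause expresses the presupposed open proposition.
Here the focus is "at midnight". The backgrounded (presupposed) material includes "David", "the faded heirloom" and "at the embassy".

at midnight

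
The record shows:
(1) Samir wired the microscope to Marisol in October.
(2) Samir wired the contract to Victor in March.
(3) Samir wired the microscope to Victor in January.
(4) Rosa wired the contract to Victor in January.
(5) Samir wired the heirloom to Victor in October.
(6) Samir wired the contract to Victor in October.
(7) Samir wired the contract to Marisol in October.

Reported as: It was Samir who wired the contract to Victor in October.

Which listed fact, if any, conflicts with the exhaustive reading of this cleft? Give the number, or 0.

0

The cleft puts "Samir" in focus and presupposes the open proposition with same thing, recipient, setting (the contract / Victor / in October).
The exhaustive reading says no other agent fits that background.
No listed fact matches the background with a different agent. Exhaustivity holds.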